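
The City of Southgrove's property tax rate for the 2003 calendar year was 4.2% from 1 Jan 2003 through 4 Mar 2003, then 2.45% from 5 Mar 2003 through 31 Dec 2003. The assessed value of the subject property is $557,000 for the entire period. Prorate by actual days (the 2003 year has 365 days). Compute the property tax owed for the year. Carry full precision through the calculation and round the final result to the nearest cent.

1 Jan – 4 Mar 2003: 63 days at 4.2% → $557,000 × 4.2% × 63/365 = $4,037.8685
5 Mar – 31 Dec 2003: 302 days at 2.45% → $557,000 × 2.45% × 302/365 = $11,291.0767
Total = $15,328.9452

$15,328.95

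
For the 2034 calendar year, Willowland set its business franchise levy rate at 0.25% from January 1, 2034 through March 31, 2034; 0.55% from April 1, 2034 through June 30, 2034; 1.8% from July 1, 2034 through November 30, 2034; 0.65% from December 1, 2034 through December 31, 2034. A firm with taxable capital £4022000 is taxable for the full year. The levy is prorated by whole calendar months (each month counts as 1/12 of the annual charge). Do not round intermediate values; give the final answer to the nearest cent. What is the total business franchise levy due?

£40387.58

January 1 – March 31, 2034: 3 months at 0.25% → £4022000 × 0.25% × 3/12 = £2513.7500
April 1 – June 30, 2034: 3 months at 0.55% → £4022000 × 0.55% × 3/12 = £5530.2500
July 1 – November 30, 2034: 5 months at 1.8% → £4022000 × 1.8% × 5/12 = £30165.0000
December 1 – December 31, 2034: 1 month at 0.65% → £4022000 × 0.65% × 1/12 = £2178.5833
Total = £40387.5833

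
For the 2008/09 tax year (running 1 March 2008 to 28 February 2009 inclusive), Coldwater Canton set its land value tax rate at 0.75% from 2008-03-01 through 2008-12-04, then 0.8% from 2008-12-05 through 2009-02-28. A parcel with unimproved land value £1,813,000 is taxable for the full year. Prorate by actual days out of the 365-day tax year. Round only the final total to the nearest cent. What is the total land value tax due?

2008-03-01 to 2008-12-04: 279 days at 0.75% → £1,813,000 × 0.75% × 279/365 = £10,393.7055
2008-12-05 to 2009-02-28: 86 days at 0.8% → £1,813,000 × 0.8% × 86/365 = £3,417.3808
Total = £13,811.0863

£13,811.09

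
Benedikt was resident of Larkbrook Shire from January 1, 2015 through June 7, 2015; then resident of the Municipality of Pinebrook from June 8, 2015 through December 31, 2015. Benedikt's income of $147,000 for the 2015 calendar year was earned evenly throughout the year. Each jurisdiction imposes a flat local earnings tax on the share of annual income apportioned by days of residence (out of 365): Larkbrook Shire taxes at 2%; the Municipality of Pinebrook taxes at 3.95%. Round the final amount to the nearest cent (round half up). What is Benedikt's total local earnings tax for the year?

Larkbrook Shire, January 1 – June 7, 2015: 158 days → $147,000 × 2% × 158/365 = $1,272.6575
The Municipality of Pinebrook, June 8 – December 31, 2015: 207 days → $147,000 × 3.95% × 207/365 = $3,293.0014
Total = $4,565.6589

$4,565.66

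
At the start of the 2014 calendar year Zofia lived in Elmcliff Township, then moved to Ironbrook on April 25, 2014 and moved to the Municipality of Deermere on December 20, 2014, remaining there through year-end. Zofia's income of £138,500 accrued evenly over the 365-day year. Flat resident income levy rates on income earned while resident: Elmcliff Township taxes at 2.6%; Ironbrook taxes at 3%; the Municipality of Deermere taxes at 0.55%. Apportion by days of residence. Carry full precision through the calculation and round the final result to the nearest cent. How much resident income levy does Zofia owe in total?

£3,870.41

Elmcliff Township, January 1 – April 24, 2014: 114 days → £138,500 × 2.6% × 114/365 = £1,124.6959
Ironbrook, April 25 – December 19, 2014: 239 days → £138,500 × 3% × 239/365 = £2,720.6712
The Municipality of Deermere, December 20 – December 31, 2014: 12 days → £138,500 × 0.55% × 12/365 = £25.0438
Total = £3,870.4110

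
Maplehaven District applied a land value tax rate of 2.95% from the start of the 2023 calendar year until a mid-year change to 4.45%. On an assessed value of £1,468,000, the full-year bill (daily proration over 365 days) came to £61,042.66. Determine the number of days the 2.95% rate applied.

Let d = days at the first rate; then 365 − d days at the second rate.
£1,468,000 × [2.95%·d + 4.45%·(365−d)] / 365 = £61,042.66
Solving gives d = 71, so the new rate took effect on 13 March 2023.

71 days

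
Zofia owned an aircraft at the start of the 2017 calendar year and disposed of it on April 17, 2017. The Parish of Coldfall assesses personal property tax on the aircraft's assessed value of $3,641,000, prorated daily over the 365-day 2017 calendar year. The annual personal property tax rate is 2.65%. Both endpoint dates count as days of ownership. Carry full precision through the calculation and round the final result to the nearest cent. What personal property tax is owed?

Days held (January 1 – April 17, 2017): 107 out of 365
Tax = $3,641,000 × 2.65% × 107/365 = $28,285.0836

$28,285.08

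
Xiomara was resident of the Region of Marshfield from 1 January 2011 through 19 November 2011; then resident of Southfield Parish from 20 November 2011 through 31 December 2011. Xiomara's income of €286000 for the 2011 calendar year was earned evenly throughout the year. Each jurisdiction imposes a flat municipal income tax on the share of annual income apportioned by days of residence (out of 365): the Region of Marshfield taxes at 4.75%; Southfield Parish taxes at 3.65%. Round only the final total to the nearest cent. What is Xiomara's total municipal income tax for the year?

€13222.99

The Region of Marshfield, 1 January – 19 November 2011: 323 days → €286000 × 4.75% × 323/365 = €12021.7945
Southfield Parish, 20 November – 31 December 2011: 42 days → €286000 × 3.65% × 42/365 = €1201.2000
Total = €13222.9945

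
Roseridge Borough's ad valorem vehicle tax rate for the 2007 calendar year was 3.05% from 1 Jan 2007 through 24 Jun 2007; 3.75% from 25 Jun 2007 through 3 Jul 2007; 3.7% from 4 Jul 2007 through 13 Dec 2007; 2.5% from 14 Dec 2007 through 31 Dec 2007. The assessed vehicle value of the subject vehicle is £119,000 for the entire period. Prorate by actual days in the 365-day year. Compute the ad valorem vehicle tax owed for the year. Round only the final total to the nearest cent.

£3,963.19

1 Jan – 24 Jun 2007: 175 days at 3.05% → £119,000 × 3.05% × 175/365 = £1,740.1712
25 Jun – 3 Jul 2007: 9 days at 3.75% → £119,000 × 3.75% × 9/365 = £110.0342
4 Jul – 13 Dec 2007: 163 days at 3.7% → £119,000 × 3.7% × 163/365 = £1,966.2712
14 Dec – 31 Dec 2007: 18 days at 2.5% → £119,000 × 2.5% × 18/365 = £146.7123
Total = £3,963.1890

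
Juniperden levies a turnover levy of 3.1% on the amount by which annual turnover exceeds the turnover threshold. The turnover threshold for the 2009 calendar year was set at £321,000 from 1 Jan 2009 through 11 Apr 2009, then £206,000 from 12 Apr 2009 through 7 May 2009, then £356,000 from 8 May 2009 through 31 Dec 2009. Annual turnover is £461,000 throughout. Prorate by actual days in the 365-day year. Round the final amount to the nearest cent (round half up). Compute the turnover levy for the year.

£3,886.47

1 Jan – 11 Apr 2009: 101 days, exemption £321,000 → (£461,000 − £321,000) × 3.1% × 101/365 = £1,200.9315
12 Apr – 7 May 2009: 26 days, exemption £206,000 → (£461,000 − £206,000) × 3.1% × 26/365 = £563.0959
8 May – 31 Dec 2009: 238 days, exemption £356,000 → (£461,000 − £356,000) × 3.1% × 238/365 = £2,122.4384
Total = £3,886.4658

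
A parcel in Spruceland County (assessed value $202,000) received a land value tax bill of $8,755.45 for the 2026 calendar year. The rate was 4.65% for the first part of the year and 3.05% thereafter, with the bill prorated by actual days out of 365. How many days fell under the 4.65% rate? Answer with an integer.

Let d = days at the first rate; then 365 − d days at the second rate.
$202,000 × [4.65%·d + 3.05%·(365−d)] / 365 = $8,755.45
Solving gives d = 293, so the new rate took effect on 21 Oct 2026.

293 days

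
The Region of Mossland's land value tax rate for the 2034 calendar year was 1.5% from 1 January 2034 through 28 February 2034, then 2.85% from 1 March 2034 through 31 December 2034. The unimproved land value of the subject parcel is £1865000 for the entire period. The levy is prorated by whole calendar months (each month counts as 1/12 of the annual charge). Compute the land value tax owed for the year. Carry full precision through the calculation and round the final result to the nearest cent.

£48956.25

1 January – 28 February 2034: 2 months at 1.5% → £1865000 × 1.5% × 2/12 = £4662.5000
1 March – 31 December 2034: 10 months at 2.85% → £1865000 × 2.85% × 10/12 = £44293.7500
Total = £48956.2500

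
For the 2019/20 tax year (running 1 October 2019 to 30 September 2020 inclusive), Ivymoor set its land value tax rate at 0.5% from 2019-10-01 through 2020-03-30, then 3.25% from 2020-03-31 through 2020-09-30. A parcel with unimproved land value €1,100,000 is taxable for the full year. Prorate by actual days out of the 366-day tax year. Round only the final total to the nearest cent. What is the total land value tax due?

€20,707.65

2019-10-01 to 2020-03-30: 182 days at 0.5% → €1,100,000 × 0.5% × 182/366 = €2,734.9727
2020-03-31 to 2020-09-30: 184 days at 3.25% → €1,100,000 × 3.25% × 184/366 = €17,972.6776
Total = €20,707.6503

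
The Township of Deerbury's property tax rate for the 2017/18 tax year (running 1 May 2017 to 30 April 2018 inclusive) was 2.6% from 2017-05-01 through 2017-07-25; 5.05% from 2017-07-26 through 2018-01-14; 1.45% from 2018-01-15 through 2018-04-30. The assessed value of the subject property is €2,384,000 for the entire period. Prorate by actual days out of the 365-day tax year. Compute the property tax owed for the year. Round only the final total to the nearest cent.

2017-05-01 to 2017-07-25: 86 days at 2.6% → €2,384,000 × 2.6% × 86/365 = €14,604.4493
2017-07-26 to 2018-01-14: 173 days at 5.05% → €2,384,000 × 5.05% × 173/365 = €57,062.5096
2018-01-15 to 2018-04-30: 106 days at 1.45% → €2,384,000 × 1.45% × 106/365 = €10,038.9260
Total = €81,705.8849

€81,705.88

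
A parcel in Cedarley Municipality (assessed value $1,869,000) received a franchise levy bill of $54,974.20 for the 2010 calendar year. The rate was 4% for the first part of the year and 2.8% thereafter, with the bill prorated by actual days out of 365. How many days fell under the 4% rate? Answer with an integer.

Let d = days at the first rate; then 365 − d days at the second rate.
$1,869,000 × [4%·d + 2.8%·(365−d)] / 365 = $54,974.20
Solving gives d = 43, so the new rate took effect on 13 February 2010.

43 days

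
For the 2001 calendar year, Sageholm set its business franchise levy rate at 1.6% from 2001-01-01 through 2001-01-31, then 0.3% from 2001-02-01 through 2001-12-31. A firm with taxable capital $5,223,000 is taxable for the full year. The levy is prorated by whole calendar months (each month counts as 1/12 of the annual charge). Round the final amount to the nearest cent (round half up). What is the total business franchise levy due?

2001-01-01 to 2001-01-31: 1 month at 1.6% → $5,223,000 × 1.6% × 1/12 = $6,964.0000
2001-02-01 to 2001-12-31: 11 months at 0.3% → $5,223,000 × 0.3% × 11/12 = $14,363.2500
Total = $21,327.2500

$21,327.25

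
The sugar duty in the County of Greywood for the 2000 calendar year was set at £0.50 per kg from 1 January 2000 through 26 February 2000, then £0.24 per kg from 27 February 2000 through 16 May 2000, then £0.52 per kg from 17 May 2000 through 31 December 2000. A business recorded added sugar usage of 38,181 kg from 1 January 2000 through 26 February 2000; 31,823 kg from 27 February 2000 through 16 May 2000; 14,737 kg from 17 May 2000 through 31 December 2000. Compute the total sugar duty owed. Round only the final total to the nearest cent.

£34391.26

1 January – 26 February 2000: 38,181 kg at £0.50/kg → £19090.50
27 February – 16 May 2000: 31,823 kg at £0.24/kg → £7637.52
17 May – 31 December 2000: 14,737 kg at £0.52/kg → £7663.24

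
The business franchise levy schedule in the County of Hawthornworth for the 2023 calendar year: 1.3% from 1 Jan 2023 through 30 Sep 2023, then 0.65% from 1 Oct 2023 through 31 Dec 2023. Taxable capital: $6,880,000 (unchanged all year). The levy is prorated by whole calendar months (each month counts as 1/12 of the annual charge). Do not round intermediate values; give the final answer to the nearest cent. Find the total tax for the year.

$78,260.00

1 Jan – 30 Sep 2023: 9 months at 1.3% → $6,880,000 × 1.3% × 9/12 = $67,080.0000
1 Oct – 31 Dec 2023: 3 months at 0.65% → $6,880,000 × 0.65% × 3/12 = $11,180.0000
Total = $78,260.0000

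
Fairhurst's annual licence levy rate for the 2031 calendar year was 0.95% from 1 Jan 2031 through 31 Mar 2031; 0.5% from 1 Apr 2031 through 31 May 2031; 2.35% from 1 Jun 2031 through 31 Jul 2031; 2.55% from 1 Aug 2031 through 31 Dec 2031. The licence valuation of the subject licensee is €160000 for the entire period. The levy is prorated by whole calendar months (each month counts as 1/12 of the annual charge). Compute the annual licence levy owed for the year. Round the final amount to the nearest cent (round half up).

1 Jan – 31 Mar 2031: 3 months at 0.95% → €160000 × 0.95% × 3/12 = €380.0000
1 Apr – 31 May 2031: 2 months at 0.5% → €160000 × 0.5% × 2/12 = €133.3333
1 Jun – 31 Jul 2031: 2 months at 2.35% → €160000 × 2.35% × 2/12 = €626.6667
1 Aug – 31 Dec 2031: 5 months at 2.55% → €160000 × 2.55% × 5/12 = €1700.0000
Total = €2840.0000

€2840.00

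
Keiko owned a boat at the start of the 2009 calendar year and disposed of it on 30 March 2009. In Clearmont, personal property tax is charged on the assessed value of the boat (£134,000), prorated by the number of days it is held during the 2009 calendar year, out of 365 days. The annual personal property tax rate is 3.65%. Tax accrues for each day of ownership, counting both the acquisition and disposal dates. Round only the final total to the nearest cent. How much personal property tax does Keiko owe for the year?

£1,192.60

Days held (1 January – 30 March 2009): 89 out of 365
Tax = £134,000 × 3.65% × 89/365 = £1,192.6000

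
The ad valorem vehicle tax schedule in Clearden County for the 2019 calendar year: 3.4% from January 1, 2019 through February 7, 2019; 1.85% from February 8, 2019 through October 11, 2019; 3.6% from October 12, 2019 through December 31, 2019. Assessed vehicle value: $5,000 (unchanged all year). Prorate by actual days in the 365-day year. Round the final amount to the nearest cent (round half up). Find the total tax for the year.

$119.99

January 1 – February 7, 2019: 38 days at 3.4% → $5,000 × 3.4% × 38/365 = $17.6986
February 8 – October 11, 2019: 246 days at 1.85% → $5,000 × 1.85% × 246/365 = $62.3425
October 12 – December 31, 2019: 81 days at 3.6% → $5,000 × 3.6% × 81/365 = $39.9452
Total = $119.9863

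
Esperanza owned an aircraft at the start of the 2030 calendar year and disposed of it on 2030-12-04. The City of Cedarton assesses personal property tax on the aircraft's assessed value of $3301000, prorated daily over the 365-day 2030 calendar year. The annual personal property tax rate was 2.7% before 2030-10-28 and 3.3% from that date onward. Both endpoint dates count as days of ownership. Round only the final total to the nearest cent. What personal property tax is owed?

2030-01-01 to 2030-10-27: 300 days at 2.7% → $3301000 × 2.7% × 300/365 = $73255.0685
2030-10-28 to 2030-12-04: 38 days at 3.3% → $3301000 × 3.3% × 38/365 = $11340.9699
Total = $84596.0384

$84596.04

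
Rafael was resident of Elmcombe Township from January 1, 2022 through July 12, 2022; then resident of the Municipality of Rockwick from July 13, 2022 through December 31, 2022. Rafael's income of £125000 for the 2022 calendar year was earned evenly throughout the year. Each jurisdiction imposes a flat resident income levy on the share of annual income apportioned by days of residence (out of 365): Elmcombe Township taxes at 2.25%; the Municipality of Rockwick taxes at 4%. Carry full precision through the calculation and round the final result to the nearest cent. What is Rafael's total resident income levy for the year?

Elmcombe Township, January 1 – July 12, 2022: 193 days → £125000 × 2.25% × 193/365 = £1487.1575
The Municipality of Rockwick, July 13 – December 31, 2022: 172 days → £125000 × 4% × 172/365 = £2356.1644
Total = £3843.3219

£3843.32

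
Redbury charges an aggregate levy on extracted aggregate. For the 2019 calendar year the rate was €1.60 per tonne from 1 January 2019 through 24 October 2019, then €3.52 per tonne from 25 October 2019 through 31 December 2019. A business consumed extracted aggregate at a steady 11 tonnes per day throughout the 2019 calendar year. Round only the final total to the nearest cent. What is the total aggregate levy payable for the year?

1 January – 24 October 2019: 297 days × 11 tonnes/day = 3,267 tonnes at €1.60/tonne → €5,227.20
25 October – 31 December 2019: 68 days × 11 tonnes/day = 748 tonnes at €3.52/tonne → €2,632.96

€7,860.16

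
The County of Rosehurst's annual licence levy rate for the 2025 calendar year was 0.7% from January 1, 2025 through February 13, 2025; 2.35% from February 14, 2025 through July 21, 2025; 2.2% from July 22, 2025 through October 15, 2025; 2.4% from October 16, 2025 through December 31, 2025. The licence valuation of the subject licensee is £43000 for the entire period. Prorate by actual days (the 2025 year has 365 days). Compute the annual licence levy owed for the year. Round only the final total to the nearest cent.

£914.31

January 1 – February 13, 2025: 44 days at 0.7% → £43000 × 0.7% × 44/365 = £36.2849
February 14 – July 21, 2025: 158 days at 2.35% → £43000 × 2.35% × 158/365 = £437.4219
July 22 – October 15, 2025: 86 days at 2.2% → £43000 × 2.2% × 86/365 = £222.8932
October 16 – December 31, 2025: 77 days at 2.4% → £43000 × 2.4% × 77/365 = £217.7096
Total = £914.3096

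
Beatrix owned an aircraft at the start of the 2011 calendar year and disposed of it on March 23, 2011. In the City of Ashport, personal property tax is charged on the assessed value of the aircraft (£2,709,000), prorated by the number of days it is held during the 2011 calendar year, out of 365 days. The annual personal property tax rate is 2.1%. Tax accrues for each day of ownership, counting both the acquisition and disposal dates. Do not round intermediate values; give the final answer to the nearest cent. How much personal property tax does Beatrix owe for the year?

Days held (January 1 – March 23, 2011): 82 out of 365
Tax = £2,709,000 × 2.1% × 82/365 = £12,780.5425

£12,780.54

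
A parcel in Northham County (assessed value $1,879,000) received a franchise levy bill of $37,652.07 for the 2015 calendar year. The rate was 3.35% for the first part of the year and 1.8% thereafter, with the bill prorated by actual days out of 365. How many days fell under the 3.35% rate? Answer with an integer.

48 days

Let d = days at the first rate; then 365 − d days at the second rate.
$1,879,000 × [3.35%·d + 1.8%·(365−d)] / 365 = $37,652.07
Solving gives d = 48, so the new rate took effect on February 18, 2015.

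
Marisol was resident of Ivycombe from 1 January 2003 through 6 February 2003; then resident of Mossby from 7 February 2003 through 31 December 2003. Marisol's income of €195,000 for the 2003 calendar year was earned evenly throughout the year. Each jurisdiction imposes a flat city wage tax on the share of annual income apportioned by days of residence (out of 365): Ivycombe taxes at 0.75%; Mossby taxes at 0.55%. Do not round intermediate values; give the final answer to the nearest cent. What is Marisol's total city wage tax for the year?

€1,112.03

Ivycombe, 1 January – 6 February 2003: 37 days → €195,000 × 0.75% × 37/365 = €148.2534
Mossby, 7 February – 31 December 2003: 328 days → €195,000 × 0.55% × 328/365 = €963.7808
Total = €1,112.0342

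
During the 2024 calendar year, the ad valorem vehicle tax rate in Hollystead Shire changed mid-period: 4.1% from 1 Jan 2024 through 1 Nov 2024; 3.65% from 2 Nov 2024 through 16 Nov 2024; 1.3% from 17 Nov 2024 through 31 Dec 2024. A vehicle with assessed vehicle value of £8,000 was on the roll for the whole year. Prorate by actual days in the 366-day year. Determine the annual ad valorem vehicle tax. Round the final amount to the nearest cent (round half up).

£298.98

1 Jan – 1 Nov 2024: 306 days at 4.1% → £8,000 × 4.1% × 306/366 = £274.2295
2 Nov – 16 Nov 2024: 15 days at 3.65% → £8,000 × 3.65% × 15/366 = £11.9672
17 Nov – 31 Dec 2024: 45 days at 1.3% → £8,000 × 1.3% × 45/366 = £12.7869
Total = £298.9836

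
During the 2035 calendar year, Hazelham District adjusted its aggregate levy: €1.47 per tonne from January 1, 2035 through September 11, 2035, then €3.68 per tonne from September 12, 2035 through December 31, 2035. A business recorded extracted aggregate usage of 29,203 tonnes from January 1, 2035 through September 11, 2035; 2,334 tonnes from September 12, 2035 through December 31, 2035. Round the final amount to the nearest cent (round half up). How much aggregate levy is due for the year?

€51,517.53

January 1 – September 11, 2035: 29,203 tonnes at €1.47/tonne → €42,928.41
September 12 – December 31, 2035: 2,334 tonnes at €3.68/tonne → €8,589.12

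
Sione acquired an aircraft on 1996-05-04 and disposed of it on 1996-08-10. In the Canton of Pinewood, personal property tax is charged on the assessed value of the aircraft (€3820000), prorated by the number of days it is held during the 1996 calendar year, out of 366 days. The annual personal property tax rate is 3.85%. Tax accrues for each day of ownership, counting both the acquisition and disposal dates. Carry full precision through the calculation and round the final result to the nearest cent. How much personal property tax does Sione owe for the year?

€39781.23

Days held (1996-05-04 to 1996-08-10): 99 out of 366
Tax = €3820000 × 3.85% × 99/366 = €39781.2295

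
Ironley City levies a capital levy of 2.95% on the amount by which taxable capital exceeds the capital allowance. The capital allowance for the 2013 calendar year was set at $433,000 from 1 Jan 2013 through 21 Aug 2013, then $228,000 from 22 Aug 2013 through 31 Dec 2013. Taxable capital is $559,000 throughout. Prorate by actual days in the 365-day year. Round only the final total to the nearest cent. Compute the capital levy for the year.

1 Jan – 21 Aug 2013: 233 days, exemption $433,000 → ($559,000 − $433,000) × 2.95% × 233/365 = $2,372.7699
22 Aug – 31 Dec 2013: 132 days, exemption $228,000 → ($559,000 − $228,000) × 2.95% × 132/365 = $3,531.2712
Total = $5,904.0411

$5,904.04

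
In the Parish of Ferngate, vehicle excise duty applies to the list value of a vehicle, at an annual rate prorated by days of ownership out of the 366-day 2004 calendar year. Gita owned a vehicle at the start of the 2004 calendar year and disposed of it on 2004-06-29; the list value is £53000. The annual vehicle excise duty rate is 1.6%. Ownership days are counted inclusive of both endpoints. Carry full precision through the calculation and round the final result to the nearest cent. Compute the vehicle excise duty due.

Days held (2004-01-01 to 2004-06-29): 181 out of 366
Tax = £53000 × 1.6% × 181/366 = £419.3661

£419.37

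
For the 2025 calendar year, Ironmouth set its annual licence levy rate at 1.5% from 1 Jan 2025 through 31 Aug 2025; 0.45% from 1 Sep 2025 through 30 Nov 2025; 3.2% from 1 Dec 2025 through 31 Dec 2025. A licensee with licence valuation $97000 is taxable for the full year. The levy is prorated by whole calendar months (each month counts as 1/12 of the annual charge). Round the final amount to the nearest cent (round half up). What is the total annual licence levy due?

$1337.79

1 Jan – 31 Aug 2025: 8 months at 1.5% → $97000 × 1.5% × 8/12 = $970.0000
1 Sep – 30 Nov 2025: 3 months at 0.45% → $97000 × 0.45% × 3/12 = $109.1250
1 Dec – 31 Dec 2025: 1 month at 3.2% → $97000 × 3.2% × 1/12 = $258.6667
Total = $1337.7917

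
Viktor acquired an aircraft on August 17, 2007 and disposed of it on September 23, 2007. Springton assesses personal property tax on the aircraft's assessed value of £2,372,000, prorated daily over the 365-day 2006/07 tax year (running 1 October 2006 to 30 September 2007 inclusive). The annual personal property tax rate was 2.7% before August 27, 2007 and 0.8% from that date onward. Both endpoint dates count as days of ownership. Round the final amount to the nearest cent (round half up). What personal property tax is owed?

August 17 – August 26, 2007: 10 days at 2.7% → £2,372,000 × 2.7% × 10/365 = £1,754.6301
August 27 – September 23, 2007: 28 days at 0.8% → £2,372,000 × 0.8% × 28/365 = £1,455.6932
Total = £3,210.3233

£3,210.32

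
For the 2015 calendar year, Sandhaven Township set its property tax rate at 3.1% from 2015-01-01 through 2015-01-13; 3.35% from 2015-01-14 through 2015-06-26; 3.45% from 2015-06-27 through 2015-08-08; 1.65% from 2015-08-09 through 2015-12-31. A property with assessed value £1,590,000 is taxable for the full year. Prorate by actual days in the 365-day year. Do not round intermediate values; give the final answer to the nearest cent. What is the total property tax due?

2015-01-01 to 2015-01-13: 13 days at 3.1% → £1,590,000 × 3.1% × 13/365 = £1,755.5342
2015-01-14 to 2015-06-26: 164 days at 3.35% → £1,590,000 × 3.35% × 164/365 = £23,932.7671
2015-06-27 to 2015-08-08: 43 days at 3.45% → £1,590,000 × 3.45% × 43/365 = £6,462.3699
2015-08-09 to 2015-12-31: 145 days at 1.65% → £1,590,000 × 1.65% × 145/365 = £10,422.1233
Total = £42,572.7945

£42,572.79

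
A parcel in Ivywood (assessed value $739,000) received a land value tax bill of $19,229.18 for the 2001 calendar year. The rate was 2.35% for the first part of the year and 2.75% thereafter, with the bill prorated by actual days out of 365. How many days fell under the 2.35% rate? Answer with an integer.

135 days

Let d = days at the first rate; then 365 − d days at the second rate.
$739,000 × [2.35%·d + 2.75%·(365−d)] / 365 = $19,229.18
Solving gives d = 135, so the new rate took effect on 16 May 2001.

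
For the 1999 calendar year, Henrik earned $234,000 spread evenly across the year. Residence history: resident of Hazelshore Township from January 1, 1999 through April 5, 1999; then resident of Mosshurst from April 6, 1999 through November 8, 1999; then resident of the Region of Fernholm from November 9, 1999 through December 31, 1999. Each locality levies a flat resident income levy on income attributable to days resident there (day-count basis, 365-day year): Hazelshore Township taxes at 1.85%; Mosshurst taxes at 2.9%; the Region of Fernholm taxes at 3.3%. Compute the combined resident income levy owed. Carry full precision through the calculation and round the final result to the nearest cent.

$6,282.42

Hazelshore Township, January 1 – April 5, 1999: 95 days → $234,000 × 1.85% × 95/365 = $1,126.7260
Mosshurst, April 6 – November 8, 1999: 217 days → $234,000 × 2.9% × 217/365 = $4,034.4164
The Region of Fernholm, November 9 – December 31, 1999: 53 days → $234,000 × 3.3% × 53/365 = $1,121.2767
Total = $6,282.4192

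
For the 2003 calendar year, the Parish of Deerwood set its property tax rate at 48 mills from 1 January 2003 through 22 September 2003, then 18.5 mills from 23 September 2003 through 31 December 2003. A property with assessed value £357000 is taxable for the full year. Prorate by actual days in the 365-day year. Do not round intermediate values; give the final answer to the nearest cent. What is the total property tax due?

1 January – 22 September 2003: 265 days at 48 mills → £357000 × 4.8% × 265/365 = £12441.2055
23 September – 31 December 2003: 100 days at 18.5 mills → £357000 × 1.85% × 100/365 = £1809.4521
Total = £14250.6575

£14250.66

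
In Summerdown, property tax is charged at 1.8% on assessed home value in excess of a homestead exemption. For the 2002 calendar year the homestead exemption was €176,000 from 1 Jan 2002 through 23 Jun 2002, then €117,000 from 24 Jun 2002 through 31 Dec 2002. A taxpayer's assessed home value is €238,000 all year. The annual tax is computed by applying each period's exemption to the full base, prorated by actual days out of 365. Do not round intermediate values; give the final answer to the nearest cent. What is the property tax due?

1 Jan – 23 Jun 2002: 174 days, exemption €176,000 → (€238,000 − €176,000) × 1.8% × 174/365 = €532.0110
24 Jun – 31 Dec 2002: 191 days, exemption €117,000 → (€238,000 − €117,000) × 1.8% × 191/365 = €1,139.7205
Total = €1,671.7315

€1,671.73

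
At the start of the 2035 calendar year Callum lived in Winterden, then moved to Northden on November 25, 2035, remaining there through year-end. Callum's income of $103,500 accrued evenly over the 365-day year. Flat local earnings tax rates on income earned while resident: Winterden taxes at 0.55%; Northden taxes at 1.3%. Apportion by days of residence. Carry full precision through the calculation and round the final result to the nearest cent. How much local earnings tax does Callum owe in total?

Winterden, January 1 – November 24, 2035: 328 days → $103,500 × 0.55% × 328/365 = $511.5452
Northden, November 25 – December 31, 2035: 37 days → $103,500 × 1.3% × 37/365 = $136.3932
Total = $647.9384

$647.94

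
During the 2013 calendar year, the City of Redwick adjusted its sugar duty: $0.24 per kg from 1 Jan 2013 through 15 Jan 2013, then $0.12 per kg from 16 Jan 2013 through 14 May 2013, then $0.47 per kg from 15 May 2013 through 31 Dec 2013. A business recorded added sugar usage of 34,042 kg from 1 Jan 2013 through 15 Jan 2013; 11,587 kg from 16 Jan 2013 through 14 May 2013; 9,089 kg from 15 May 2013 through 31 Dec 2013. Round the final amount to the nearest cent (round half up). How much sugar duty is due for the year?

1 Jan – 15 Jan 2013: 34,042 kg at $0.24/kg → $8,170.08
16 Jan – 14 May 2013: 11,587 kg at $0.12/kg → $1,390.44
15 May – 31 Dec 2013: 9,089 kg at $0.47/kg → $4,271.83

$13,832.35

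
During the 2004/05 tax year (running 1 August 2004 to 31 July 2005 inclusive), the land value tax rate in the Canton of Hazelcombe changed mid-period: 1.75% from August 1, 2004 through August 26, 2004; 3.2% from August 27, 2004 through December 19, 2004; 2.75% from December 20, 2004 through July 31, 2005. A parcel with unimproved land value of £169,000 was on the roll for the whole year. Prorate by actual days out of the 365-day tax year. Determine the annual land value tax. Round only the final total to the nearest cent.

£4,766.73

August 1 – August 26, 2004: 26 days at 1.75% → £169,000 × 1.75% × 26/365 = £210.6712
August 27 – December 19, 2004: 115 days at 3.2% → £169,000 × 3.2% × 115/365 = £1,703.8904
December 20, 2004 – July 31, 2005: 224 days at 2.75% → £169,000 × 2.75% × 224/365 = £2,852.1644
Total = £4,766.7260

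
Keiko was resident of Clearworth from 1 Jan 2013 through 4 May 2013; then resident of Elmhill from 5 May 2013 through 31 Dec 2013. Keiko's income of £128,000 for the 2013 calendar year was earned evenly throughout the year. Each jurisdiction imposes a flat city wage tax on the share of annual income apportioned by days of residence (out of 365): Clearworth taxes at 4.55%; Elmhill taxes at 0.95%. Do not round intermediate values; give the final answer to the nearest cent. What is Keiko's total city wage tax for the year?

Clearworth, 1 Jan – 4 May 2013: 124 days → £128,000 × 4.55% × 124/365 = £1,978.5644
Elmhill, 5 May – 31 Dec 2013: 241 days → £128,000 × 0.95% × 241/365 = £802.8932
Total = £2,781.4575

£2,781.46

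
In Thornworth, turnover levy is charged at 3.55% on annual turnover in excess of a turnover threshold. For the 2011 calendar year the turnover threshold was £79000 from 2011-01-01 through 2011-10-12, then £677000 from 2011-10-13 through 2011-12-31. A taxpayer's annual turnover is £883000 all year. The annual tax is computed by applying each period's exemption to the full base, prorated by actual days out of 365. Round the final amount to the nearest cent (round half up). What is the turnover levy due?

2011-01-01 to 2011-10-12: 285 days, exemption £79000 → (£883000 − £79000) × 3.55% × 285/365 = £22286.2192
2011-10-13 to 2011-12-31: 80 days, exemption £677000 → (£883000 − £677000) × 3.55% × 80/365 = £1602.8493
Total = £23889.0685

£23889.07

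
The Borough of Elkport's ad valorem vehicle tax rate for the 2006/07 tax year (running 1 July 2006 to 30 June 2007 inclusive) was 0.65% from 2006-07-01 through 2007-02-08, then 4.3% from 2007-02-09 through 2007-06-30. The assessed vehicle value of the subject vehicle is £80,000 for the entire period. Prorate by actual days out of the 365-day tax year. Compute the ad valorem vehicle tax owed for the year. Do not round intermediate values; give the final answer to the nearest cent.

£1,656.00

2006-07-01 to 2007-02-08: 223 days at 0.65% → £80,000 × 0.65% × 223/365 = £317.6986
2007-02-09 to 2007-06-30: 142 days at 4.3% → £80,000 × 4.3% × 142/365 = £1,338.3014
Total = £1,656.0000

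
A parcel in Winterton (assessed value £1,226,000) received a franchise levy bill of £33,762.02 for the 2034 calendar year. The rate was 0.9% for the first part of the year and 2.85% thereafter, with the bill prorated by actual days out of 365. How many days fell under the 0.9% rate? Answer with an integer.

18 days

Let d = days at the first rate; then 365 − d days at the second rate.
£1,226,000 × [0.9%·d + 2.85%·(365−d)] / 365 = £33,762.02
Solving gives d = 18, so the new rate took effect on 19 January 2034.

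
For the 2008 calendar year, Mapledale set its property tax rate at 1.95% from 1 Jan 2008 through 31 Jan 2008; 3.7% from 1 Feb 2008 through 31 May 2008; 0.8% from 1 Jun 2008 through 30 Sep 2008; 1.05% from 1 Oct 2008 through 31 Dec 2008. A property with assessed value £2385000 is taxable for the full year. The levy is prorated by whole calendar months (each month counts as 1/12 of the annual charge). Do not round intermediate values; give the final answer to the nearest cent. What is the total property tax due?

£45911.25

1 Jan – 31 Jan 2008: 1 month at 1.95% → £2385000 × 1.95% × 1/12 = £3875.6250
1 Feb – 31 May 2008: 4 months at 3.7% → £2385000 × 3.7% × 4/12 = £29415.0000
1 Jun – 30 Sep 2008: 4 months at 0.8% → £2385000 × 0.8% × 4/12 = £6360.0000
1 Oct – 31 Dec 2008: 3 months at 1.05% → £2385000 × 1.05% × 3/12 = £6260.6250
Total = £45911.2500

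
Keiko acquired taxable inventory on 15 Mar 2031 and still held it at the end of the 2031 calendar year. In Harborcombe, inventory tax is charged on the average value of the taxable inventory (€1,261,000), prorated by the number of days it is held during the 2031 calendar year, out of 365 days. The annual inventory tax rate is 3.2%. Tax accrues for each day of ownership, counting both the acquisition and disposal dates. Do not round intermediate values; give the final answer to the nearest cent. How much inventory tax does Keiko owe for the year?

€32,281.60

Days held (15 Mar – 31 Dec 2031): 292 out of 365
Tax = €1,261,000 × 3.2% × 292/365 = €32,281.6000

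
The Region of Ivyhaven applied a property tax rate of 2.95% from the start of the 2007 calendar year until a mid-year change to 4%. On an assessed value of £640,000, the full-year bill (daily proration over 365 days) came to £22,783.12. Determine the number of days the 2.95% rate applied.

153 days

Let d = days at the first rate; then 365 − d days at the second rate.
£640,000 × [2.95%·d + 4%·(365−d)] / 365 = £22,783.12
Solving gives d = 153, so the new rate took effect on 3 June 2007.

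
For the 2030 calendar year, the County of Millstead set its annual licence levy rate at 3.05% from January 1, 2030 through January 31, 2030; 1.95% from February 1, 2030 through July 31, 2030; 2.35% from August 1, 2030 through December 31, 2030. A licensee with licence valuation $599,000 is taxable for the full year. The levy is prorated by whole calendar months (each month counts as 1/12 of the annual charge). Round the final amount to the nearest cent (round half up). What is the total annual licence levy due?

January 1 – January 31, 2030: 1 month at 3.05% → $599,000 × 3.05% × 1/12 = $1,522.4583
February 1 – July 31, 2030: 6 months at 1.95% → $599,000 × 1.95% × 6/12 = $5,840.2500
August 1 – December 31, 2030: 5 months at 2.35% → $599,000 × 2.35% × 5/12 = $5,865.2083
Total = $13,227.9167

$13,227.92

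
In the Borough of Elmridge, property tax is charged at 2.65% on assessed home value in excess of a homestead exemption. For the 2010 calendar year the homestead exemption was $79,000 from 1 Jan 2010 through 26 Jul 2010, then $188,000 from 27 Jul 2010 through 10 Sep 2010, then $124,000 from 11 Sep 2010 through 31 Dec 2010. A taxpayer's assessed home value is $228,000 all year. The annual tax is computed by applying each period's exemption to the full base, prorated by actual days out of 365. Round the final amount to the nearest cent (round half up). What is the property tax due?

$3,218.55

1 Jan – 26 Jul 2010: 207 days, exemption $79,000 → ($228,000 − $79,000) × 2.65% × 207/365 = $2,239.2863
27 Jul – 10 Sep 2010: 46 days, exemption $188,000 → ($228,000 − $188,000) × 2.65% × 46/365 = $133.5890
11 Sep – 31 Dec 2010: 112 days, exemption $124,000 → ($228,000 − $124,000) × 2.65% × 112/365 = $845.6767
Total = $3,218.5521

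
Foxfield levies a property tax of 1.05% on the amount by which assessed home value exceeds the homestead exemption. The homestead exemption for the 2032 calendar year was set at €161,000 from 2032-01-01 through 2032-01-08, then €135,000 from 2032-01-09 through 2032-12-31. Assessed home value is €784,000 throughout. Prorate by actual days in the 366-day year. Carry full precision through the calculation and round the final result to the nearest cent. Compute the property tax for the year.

2032-01-01 to 2032-01-08: 8 days, exemption €161,000 → (€784,000 − €161,000) × 1.05% × 8/366 = €142.9836
2032-01-09 to 2032-12-31: 358 days, exemption €135,000 → (€784,000 − €135,000) × 1.05% × 358/366 = €6,665.5492
Total = €6,808.5328

€6,808.53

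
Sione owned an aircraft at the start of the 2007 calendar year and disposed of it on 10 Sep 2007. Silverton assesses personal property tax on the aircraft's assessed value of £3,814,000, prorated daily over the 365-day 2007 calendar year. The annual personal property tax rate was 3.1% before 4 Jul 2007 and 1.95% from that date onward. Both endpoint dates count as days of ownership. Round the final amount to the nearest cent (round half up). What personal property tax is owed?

£73,662.45

1 Jan – 3 Jul 2007: 184 days at 3.1% → £3,814,000 × 3.1% × 184/365 = £59,602.8932
4 Jul – 10 Sep 2007: 69 days at 1.95% → £3,814,000 × 1.95% × 69/365 = £14,059.5534
Total = £73,662.4466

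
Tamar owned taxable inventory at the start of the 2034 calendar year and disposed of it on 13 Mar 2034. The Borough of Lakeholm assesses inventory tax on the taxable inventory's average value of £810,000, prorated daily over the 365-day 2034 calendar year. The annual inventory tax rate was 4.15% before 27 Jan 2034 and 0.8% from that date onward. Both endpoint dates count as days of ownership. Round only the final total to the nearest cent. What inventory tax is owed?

£3,211.15

1 Jan – 26 Jan 2034: 26 days at 4.15% → £810,000 × 4.15% × 26/365 = £2,394.4932
27 Jan – 13 Mar 2034: 46 days at 0.8% → £810,000 × 0.8% × 46/365 = £816.6575
Total = £3,211.1507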